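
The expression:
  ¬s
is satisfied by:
  {s: False}


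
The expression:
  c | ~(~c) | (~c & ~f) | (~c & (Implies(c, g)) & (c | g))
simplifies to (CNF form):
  c | g | ~f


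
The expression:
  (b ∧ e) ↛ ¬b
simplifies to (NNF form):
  b ∧ e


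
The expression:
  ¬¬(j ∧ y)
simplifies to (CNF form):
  j ∧ y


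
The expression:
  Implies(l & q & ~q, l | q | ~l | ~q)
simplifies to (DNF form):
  True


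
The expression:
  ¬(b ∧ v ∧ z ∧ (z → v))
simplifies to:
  ¬b ∨ ¬v ∨ ¬z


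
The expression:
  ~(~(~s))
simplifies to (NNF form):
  ~s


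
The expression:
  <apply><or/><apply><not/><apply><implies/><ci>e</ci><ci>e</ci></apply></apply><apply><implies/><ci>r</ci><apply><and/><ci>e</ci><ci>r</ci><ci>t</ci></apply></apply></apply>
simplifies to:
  <apply><or/><apply><not/><ci>r</ci></apply><apply><and/><ci>e</ci><ci>t</ci></apply></apply>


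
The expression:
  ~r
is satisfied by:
  {r: False}


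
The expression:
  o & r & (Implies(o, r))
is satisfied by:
  {r: True, o: True}


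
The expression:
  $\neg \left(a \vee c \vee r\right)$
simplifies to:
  $\neg a \wedge \neg c \wedge \neg r$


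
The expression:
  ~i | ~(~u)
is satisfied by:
  {u: True, i: False}
  {i: False, u: False}
  {i: True, u: True}


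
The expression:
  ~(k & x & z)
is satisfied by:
  {k: False, z: False, x: False}
  {x: True, k: False, z: False}
  {z: True, k: False, x: False}
  {x: True, z: True, k: False}
  {k: True, x: False, z: False}
  {x: True, k: True, z: False}
  {z: True, k: True, x: False}


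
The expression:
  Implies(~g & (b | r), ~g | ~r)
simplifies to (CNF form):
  True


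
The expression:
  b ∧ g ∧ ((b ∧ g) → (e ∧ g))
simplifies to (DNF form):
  b ∧ e ∧ g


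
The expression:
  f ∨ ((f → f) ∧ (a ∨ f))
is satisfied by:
  {a: True, f: True}
  {a: True, f: False}
  {f: True, a: False}


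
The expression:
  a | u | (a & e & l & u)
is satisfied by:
  {a: True, u: True}
  {a: True, u: False}
  {u: True, a: False}


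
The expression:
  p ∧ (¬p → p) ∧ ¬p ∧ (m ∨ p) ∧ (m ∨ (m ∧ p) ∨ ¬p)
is never true.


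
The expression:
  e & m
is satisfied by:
  {m: True, e: True}


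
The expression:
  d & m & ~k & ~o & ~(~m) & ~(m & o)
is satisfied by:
  {m: True, d: True, o: False, k: False}


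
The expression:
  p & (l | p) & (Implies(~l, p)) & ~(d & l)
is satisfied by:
  {p: True, l: False, d: False}
  {p: True, d: True, l: False}
  {p: True, l: True, d: False}


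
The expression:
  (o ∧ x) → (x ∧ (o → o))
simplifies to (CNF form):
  True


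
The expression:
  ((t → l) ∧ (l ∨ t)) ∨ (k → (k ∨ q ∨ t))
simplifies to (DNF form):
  True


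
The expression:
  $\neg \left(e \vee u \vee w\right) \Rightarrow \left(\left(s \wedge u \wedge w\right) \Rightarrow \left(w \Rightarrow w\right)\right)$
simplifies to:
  $\text{True}$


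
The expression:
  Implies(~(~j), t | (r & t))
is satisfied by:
  {t: True, j: False}
  {j: False, t: False}
  {j: True, t: True}


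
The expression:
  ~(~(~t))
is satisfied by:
  {t: False}


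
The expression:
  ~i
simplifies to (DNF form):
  ~i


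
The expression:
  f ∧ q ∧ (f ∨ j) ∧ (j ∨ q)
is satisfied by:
  {f: True, q: True}


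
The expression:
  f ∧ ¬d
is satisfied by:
  {f: True, d: False}


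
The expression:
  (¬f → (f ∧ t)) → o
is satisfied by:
  {o: True, f: False}
  {f: False, o: False}
  {f: True, o: True}


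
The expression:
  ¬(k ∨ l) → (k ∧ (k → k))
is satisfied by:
  {k: True, l: True}
  {k: True, l: False}
  {l: True, k: False}


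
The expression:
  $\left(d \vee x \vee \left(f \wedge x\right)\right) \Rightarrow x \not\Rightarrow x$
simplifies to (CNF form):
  $\neg d \wedge \neg x$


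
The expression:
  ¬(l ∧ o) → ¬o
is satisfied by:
  {l: True, o: False}
  {o: False, l: False}
  {o: True, l: True}


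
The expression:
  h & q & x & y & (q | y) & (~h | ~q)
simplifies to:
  False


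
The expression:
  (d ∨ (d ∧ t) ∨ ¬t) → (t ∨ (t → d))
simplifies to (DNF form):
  True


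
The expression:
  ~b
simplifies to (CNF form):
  ~b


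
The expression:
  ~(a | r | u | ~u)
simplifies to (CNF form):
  False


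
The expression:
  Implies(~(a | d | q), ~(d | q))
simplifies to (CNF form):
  True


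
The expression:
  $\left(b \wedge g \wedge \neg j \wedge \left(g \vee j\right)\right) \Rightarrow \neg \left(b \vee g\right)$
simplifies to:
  $j \vee \neg b \vee \neg g$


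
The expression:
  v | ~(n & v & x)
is always true.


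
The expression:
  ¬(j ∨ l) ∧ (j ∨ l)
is never true.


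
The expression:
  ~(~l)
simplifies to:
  l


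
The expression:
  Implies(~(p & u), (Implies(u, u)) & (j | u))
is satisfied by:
  {u: True, j: True}
  {u: True, j: False}
  {j: True, u: False}


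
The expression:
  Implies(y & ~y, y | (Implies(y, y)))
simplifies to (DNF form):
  True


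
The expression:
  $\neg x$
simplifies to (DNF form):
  $\neg x$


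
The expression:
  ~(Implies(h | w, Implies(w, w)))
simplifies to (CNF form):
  False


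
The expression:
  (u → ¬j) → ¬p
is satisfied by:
  {u: True, j: True, p: False}
  {u: True, j: False, p: False}
  {j: True, u: False, p: False}
  {u: False, j: False, p: False}
  {u: True, p: True, j: True}


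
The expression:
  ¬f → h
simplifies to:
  f ∨ h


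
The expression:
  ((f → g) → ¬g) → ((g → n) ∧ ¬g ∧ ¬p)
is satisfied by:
  {g: True, p: False}
  {p: False, g: False}
  {p: True, g: True}


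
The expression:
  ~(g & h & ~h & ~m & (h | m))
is always true.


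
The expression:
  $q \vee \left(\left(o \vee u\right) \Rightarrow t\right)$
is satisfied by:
  {t: True, q: True, u: False, o: False}
  {t: True, q: True, o: True, u: False}
  {t: True, q: True, u: True, o: False}
  {t: True, q: True, o: True, u: True}
  {t: True, u: False, o: False, q: False}
  {t: True, o: True, u: False, q: False}
  {t: True, u: True, o: False, q: False}
  {t: True, o: True, u: True, q: False}
  {q: True, u: False, o: False, t: False}
  {o: True, q: True, u: False, t: False}
  {q: True, u: True, o: False, t: False}
  {o: True, q: True, u: True, t: False}
  {q: False, u: False, o: False, t: False}


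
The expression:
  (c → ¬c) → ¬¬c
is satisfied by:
  {c: True}


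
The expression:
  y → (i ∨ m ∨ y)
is always true.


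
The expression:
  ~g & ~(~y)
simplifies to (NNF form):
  y & ~g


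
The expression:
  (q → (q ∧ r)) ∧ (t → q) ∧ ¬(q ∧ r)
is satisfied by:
  {q: False, t: False}


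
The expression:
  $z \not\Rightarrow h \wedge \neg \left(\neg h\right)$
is never true.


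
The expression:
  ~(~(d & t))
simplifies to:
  d & t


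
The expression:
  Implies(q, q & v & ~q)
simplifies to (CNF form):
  ~q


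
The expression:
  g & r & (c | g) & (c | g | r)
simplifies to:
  g & r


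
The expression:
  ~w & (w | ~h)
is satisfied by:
  {w: False, h: False}


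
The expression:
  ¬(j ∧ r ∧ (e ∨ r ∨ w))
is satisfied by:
  {r: False, j: False}
  {j: True, r: False}
  {r: True, j: False}


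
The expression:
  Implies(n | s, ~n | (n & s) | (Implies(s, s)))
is always true.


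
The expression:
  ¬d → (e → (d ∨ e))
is always true.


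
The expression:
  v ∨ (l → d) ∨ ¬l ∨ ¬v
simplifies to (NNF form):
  True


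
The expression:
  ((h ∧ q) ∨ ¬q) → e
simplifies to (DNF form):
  e ∨ (q ∧ ¬h)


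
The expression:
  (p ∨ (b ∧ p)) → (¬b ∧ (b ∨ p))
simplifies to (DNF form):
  ¬b ∨ ¬p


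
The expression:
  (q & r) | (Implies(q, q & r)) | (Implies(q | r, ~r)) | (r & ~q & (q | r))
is always true.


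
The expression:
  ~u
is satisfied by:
  {u: False}


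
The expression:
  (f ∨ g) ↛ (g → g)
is never true.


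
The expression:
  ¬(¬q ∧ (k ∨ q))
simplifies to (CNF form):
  q ∨ ¬k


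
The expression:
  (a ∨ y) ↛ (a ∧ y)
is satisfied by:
  {a: True, y: False}
  {y: True, a: False}


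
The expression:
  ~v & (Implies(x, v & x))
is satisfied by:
  {x: False, v: False}


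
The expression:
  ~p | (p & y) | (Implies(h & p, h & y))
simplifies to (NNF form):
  y | ~h | ~p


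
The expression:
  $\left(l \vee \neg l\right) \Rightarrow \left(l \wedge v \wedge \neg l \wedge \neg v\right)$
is never true.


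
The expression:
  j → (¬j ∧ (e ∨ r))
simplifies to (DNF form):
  ¬j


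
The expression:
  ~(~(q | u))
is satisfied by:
  {q: True, u: True}
  {q: True, u: False}
  {u: True, q: False}


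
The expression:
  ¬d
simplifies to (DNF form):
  ¬d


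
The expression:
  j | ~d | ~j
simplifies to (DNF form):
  True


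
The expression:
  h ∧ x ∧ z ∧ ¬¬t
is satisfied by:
  {t: True, z: True, h: True, x: True}


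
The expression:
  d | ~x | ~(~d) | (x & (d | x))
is always true.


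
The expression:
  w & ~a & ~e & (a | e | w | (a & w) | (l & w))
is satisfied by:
  {w: True, e: False, a: False}


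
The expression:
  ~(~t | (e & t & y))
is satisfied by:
  {t: True, e: False, y: False}
  {t: True, y: True, e: False}
  {t: True, e: True, y: False}


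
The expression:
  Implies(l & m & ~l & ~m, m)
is always true.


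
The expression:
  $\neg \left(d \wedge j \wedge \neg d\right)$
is always true.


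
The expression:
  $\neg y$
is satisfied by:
  {y: False}


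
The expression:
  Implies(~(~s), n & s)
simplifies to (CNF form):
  n | ~s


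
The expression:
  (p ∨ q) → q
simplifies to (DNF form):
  q ∨ ¬p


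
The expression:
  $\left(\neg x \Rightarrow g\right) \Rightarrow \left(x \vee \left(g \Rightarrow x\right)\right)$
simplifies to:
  $x \vee \neg g$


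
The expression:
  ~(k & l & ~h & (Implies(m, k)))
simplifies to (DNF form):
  h | ~k | ~l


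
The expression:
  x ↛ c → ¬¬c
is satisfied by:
  {c: True, x: False}
  {x: False, c: False}
  {x: True, c: True}


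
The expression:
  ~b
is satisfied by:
  {b: False}


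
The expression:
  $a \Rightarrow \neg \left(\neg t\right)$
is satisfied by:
  {t: True, a: False}
  {a: False, t: False}
  {a: True, t: True}


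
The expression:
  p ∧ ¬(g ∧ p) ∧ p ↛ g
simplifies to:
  p ∧ ¬g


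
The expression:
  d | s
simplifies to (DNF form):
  d | s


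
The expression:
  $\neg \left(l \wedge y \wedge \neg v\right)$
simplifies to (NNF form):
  $v \vee \neg l \vee \neg y$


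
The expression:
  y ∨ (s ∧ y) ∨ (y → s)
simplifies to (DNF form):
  True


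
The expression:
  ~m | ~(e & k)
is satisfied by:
  {k: False, m: False, e: False}
  {e: True, k: False, m: False}
  {m: True, k: False, e: False}
  {e: True, m: True, k: False}
  {k: True, e: False, m: False}
  {e: True, k: True, m: False}
  {m: True, k: True, e: False}


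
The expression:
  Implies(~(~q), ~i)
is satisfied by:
  {q: False, i: False}
  {i: True, q: False}
  {q: True, i: False}


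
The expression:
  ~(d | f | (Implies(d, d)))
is never true.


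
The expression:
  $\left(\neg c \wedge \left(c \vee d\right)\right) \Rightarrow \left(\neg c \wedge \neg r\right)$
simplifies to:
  $c \vee \neg d \vee \neg r$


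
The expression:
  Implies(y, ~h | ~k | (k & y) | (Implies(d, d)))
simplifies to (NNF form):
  True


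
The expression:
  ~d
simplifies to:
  ~d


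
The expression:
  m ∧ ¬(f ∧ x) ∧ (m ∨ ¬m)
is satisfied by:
  {m: True, x: False, f: False}
  {m: True, f: True, x: False}
  {m: True, x: True, f: False}


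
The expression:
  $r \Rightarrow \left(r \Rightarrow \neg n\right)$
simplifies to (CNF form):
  $\neg n \vee \neg r$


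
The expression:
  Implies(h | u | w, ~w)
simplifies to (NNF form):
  ~w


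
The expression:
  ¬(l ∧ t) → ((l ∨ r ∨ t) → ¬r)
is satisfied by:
  {t: True, l: True, r: False}
  {t: True, l: False, r: False}
  {l: True, t: False, r: False}
  {t: False, l: False, r: False}
  {r: True, t: True, l: True}


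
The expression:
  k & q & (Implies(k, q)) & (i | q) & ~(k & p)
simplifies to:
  k & q & ~p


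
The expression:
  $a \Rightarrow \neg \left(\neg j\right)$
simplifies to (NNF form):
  $j \vee \neg a$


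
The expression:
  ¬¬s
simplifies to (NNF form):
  s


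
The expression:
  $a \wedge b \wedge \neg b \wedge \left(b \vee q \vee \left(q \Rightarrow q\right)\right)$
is never true.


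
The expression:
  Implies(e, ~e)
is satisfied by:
  {e: False}


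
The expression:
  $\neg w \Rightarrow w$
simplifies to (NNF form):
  $w$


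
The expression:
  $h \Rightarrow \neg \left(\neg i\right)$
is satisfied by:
  {i: True, h: False}
  {h: False, i: False}
  {h: True, i: True}


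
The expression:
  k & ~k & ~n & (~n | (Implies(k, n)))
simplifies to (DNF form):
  False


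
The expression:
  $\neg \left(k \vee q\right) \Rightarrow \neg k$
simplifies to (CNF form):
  $\text{True}$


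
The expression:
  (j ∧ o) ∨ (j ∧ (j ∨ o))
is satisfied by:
  {j: True}


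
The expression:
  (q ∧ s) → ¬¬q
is always true.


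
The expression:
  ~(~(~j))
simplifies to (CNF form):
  ~j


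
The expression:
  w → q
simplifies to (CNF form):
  q ∨ ¬w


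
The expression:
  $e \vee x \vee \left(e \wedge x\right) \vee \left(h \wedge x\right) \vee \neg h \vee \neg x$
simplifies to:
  $\text{True}$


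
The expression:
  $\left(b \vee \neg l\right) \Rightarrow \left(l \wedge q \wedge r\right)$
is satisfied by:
  {q: True, r: True, l: True, b: False}
  {q: True, l: True, r: False, b: False}
  {r: True, l: True, q: False, b: False}
  {l: True, q: False, r: False, b: False}
  {b: True, q: True, r: True, l: True}


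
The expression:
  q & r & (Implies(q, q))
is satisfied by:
  {r: True, q: True}


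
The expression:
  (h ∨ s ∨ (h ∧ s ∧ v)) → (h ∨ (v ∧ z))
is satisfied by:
  {v: True, h: True, z: True, s: False}
  {v: True, h: True, z: False, s: False}
  {h: True, z: True, s: False, v: False}
  {h: True, z: False, s: False, v: False}
  {v: True, z: True, s: False, h: False}
  {v: True, z: False, s: False, h: False}
  {z: True, v: False, s: False, h: False}
  {z: False, v: False, s: False, h: False}
  {v: True, h: True, s: True, z: True}
  {v: True, h: True, s: True, z: False}
  {h: True, s: True, z: True, v: False}
  {h: True, s: True, z: False, v: False}
  {v: True, s: True, z: True, h: False}


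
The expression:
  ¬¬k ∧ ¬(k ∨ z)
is never true.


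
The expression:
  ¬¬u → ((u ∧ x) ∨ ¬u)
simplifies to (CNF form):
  x ∨ ¬u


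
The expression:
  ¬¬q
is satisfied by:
  {q: True}


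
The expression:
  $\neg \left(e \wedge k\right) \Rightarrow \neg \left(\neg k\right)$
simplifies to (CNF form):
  $k$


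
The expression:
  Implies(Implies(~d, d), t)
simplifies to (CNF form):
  t | ~d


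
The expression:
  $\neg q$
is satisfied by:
  {q: False}


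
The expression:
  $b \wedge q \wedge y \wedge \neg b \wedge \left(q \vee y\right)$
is never true.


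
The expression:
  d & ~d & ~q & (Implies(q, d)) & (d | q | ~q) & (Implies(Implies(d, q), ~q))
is never true.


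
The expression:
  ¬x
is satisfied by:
  {x: False}


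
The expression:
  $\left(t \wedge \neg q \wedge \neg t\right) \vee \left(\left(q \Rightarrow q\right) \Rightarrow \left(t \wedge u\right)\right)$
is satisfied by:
  {t: True, u: True}


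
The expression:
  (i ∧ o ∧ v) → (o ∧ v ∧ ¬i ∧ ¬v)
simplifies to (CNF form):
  ¬i ∨ ¬o ∨ ¬v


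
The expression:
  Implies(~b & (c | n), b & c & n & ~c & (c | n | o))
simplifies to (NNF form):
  b | (~c & ~n)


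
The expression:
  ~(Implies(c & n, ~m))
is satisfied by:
  {c: True, m: True, n: True}


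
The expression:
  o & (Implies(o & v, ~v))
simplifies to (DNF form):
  o & ~v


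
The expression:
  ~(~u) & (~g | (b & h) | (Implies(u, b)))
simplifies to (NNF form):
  u & (b | ~g)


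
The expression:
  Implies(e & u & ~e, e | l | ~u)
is always true.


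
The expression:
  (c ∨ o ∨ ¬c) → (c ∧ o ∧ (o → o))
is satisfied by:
  {c: True, o: True}


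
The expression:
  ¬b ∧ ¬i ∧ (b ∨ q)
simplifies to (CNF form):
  q ∧ ¬b ∧ ¬i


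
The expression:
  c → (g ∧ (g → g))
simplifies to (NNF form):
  g ∨ ¬c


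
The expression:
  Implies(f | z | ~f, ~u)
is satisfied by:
  {u: False}


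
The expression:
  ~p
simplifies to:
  ~p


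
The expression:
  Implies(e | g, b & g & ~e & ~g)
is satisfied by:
  {g: False, e: False}


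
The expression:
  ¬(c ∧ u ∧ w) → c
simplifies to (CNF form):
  c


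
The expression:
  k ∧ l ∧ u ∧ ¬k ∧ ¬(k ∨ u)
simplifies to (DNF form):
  False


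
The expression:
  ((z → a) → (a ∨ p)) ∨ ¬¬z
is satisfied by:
  {a: True, z: True, p: True}
  {a: True, z: True, p: False}
  {a: True, p: True, z: False}
  {a: True, p: False, z: False}
  {z: True, p: True, a: False}
  {z: True, p: False, a: False}
  {p: True, z: False, a: False}


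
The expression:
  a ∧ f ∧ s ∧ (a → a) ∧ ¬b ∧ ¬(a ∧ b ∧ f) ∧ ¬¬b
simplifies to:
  False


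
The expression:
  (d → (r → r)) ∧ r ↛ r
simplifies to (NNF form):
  False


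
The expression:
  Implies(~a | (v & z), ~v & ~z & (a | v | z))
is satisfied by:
  {a: True, v: False, z: False}
  {a: True, z: True, v: False}
  {a: True, v: True, z: False}


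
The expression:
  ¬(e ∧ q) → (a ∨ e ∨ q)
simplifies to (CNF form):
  a ∨ e ∨ q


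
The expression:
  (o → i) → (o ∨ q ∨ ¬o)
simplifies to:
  True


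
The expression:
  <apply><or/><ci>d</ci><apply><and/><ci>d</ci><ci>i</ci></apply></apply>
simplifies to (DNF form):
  <ci>d</ci>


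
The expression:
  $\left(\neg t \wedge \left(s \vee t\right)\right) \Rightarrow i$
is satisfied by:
  {i: True, t: True, s: False}
  {i: True, s: False, t: False}
  {t: True, s: False, i: False}
  {t: False, s: False, i: False}
  {i: True, t: True, s: True}
  {i: True, s: True, t: False}
  {t: True, s: True, i: False}


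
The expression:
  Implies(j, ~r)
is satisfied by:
  {r: False, j: False}
  {j: True, r: False}
  {r: True, j: False}


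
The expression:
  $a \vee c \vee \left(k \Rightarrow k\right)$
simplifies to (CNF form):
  $\text{True}$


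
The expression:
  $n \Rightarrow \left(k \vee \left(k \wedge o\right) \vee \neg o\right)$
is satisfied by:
  {k: True, o: False, n: False}
  {o: False, n: False, k: False}
  {n: True, k: True, o: False}
  {n: True, o: False, k: False}
  {k: True, o: True, n: False}
  {o: True, k: False, n: False}
  {n: True, o: True, k: True}


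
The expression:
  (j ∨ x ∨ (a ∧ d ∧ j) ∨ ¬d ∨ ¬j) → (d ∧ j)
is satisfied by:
  {j: True, d: True}


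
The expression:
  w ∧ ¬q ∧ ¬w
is never true.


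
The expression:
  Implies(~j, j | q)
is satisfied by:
  {q: True, j: True}
  {q: True, j: False}
  {j: True, q: False}


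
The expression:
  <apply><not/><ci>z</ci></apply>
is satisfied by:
  {z: False}


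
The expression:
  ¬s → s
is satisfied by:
  {s: True}


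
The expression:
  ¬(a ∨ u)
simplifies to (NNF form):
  ¬a ∧ ¬u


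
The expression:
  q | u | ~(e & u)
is always true.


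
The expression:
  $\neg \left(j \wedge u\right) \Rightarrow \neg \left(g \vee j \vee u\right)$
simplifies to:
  $\left(j \vee \neg g\right) \wedge \left(j \vee \neg u\right) \wedge \left(u \vee \neg j\right)$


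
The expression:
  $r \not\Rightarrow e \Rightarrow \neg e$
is always true.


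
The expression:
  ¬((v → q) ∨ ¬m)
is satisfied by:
  {m: True, v: True, q: False}


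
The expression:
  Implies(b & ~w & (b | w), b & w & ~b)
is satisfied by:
  {w: True, b: False}
  {b: False, w: False}
  {b: True, w: True}


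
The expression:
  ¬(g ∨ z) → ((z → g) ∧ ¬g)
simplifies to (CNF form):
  True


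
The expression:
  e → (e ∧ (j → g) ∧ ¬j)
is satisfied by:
  {e: False, j: False}
  {j: True, e: False}
  {e: True, j: False}


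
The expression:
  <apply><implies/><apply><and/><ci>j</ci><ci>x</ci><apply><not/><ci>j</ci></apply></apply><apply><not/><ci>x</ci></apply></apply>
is always true.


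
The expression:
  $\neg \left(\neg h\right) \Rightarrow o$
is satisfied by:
  {o: True, h: False}
  {h: False, o: False}
  {h: True, o: True}


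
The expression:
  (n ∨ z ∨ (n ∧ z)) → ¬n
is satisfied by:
  {n: False}


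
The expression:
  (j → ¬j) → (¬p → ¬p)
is always true.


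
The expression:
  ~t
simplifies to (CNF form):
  ~t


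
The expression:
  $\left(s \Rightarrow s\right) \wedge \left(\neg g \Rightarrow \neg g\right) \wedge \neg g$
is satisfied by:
  {g: False}


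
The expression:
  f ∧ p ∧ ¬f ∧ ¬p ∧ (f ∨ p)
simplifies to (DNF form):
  False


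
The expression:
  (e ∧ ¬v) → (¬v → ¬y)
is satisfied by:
  {v: True, e: False, y: False}
  {e: False, y: False, v: False}
  {y: True, v: True, e: False}
  {y: True, e: False, v: False}
  {v: True, e: True, y: False}
  {e: True, v: False, y: False}
  {y: True, e: True, v: True}


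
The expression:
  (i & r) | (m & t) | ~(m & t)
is always true.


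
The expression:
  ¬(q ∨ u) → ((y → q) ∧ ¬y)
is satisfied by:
  {q: True, u: True, y: False}
  {q: True, u: False, y: False}
  {u: True, q: False, y: False}
  {q: False, u: False, y: False}
  {y: True, q: True, u: True}
  {y: True, q: True, u: False}
  {y: True, u: True, q: False}


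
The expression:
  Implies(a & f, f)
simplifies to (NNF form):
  True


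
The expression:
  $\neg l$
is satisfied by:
  {l: False}


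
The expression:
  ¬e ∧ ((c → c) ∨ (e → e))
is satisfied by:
  {e: False}


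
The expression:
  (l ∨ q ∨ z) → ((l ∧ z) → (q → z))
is always true.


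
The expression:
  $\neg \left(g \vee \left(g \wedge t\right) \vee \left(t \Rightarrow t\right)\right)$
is never true.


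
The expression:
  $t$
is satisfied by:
  {t: True}


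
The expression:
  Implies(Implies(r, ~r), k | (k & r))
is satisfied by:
  {r: True, k: True}
  {r: True, k: False}
  {k: True, r: False}


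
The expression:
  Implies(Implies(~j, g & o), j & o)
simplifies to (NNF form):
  (j & o) | (~g & ~j) | (~j & ~o)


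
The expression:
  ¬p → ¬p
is always true.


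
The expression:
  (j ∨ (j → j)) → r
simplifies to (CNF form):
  r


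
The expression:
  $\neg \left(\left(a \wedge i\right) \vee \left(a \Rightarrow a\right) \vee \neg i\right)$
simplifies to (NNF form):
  $\text{False}$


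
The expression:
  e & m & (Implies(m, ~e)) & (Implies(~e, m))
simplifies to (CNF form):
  False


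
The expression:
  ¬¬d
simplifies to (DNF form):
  d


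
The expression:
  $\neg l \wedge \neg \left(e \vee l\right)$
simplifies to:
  $\neg e \wedge \neg l$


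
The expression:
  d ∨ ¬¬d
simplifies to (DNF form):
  d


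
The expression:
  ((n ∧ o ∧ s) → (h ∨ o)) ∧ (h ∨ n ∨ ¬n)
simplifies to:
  True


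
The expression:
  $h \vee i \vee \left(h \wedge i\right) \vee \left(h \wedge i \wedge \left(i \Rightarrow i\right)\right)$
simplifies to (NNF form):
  $h \vee i$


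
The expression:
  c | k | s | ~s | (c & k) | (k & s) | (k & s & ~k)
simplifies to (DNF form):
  True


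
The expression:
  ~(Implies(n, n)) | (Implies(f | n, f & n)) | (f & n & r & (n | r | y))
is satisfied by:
  {f: False, n: False}
  {n: True, f: True}


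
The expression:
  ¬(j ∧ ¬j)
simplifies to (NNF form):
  True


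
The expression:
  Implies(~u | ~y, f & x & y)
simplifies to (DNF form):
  (u & y) | (f & u & y) | (f & x & y) | (u & x & y)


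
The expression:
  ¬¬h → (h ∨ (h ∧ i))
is always true.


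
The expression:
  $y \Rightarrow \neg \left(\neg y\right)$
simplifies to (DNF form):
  $\text{True}$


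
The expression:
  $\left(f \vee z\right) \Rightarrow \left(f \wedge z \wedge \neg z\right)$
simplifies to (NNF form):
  $\neg f \wedge \neg z$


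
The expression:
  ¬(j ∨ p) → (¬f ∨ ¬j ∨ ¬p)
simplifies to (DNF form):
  True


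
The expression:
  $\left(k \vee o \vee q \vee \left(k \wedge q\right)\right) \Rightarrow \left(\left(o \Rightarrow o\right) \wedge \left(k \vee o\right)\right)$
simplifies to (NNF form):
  $k \vee o \vee \neg q$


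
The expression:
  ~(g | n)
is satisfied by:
  {n: False, g: False}


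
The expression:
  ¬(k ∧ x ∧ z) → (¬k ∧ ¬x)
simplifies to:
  (k ∨ ¬x) ∧ (x ∨ ¬k) ∧ (z ∨ ¬x)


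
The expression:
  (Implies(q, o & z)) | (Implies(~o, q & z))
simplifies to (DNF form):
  o | z | ~q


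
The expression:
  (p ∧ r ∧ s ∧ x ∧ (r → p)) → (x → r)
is always true.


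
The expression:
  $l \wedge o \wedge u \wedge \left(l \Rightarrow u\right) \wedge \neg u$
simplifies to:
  $\text{False}$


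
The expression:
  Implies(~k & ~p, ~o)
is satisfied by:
  {k: True, p: True, o: False}
  {k: True, p: False, o: False}
  {p: True, k: False, o: False}
  {k: False, p: False, o: False}
  {k: True, o: True, p: True}
  {k: True, o: True, p: False}
  {o: True, p: True, k: False}


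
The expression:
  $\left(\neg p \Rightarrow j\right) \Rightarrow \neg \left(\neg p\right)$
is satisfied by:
  {p: True, j: False}
  {j: False, p: False}
  {j: True, p: True}


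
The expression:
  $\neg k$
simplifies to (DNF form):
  $\neg k$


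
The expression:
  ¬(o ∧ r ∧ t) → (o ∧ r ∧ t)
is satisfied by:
  {t: True, r: True, o: True}


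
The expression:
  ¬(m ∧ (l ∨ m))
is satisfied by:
  {m: False}


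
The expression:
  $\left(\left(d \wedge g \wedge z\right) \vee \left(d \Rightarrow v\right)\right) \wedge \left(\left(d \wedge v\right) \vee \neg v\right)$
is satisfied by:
  {g: True, z: True, v: False, d: False}
  {g: True, z: False, v: False, d: False}
  {z: True, g: False, v: False, d: False}
  {g: False, z: False, v: False, d: False}
  {d: True, g: True, z: True, v: False}
  {d: True, g: True, v: True, z: True}
  {d: True, g: True, v: True, z: False}
  {d: True, v: True, z: True, g: False}
  {d: True, v: True, z: False, g: False}


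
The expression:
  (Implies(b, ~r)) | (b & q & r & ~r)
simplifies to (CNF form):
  ~b | ~r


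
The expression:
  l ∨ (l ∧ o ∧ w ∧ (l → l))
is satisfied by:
  {l: True}


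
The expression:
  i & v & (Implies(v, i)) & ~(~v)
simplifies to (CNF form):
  i & v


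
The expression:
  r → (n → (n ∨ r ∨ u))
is always true.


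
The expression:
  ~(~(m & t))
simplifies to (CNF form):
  m & t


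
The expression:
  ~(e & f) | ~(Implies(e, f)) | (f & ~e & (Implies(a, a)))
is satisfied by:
  {e: False, f: False}
  {f: True, e: False}
  {e: True, f: False}


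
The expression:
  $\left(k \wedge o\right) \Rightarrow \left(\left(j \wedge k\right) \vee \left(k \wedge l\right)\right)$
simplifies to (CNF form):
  $j \vee l \vee \neg k \vee \neg o$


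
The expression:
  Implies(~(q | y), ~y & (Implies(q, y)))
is always true.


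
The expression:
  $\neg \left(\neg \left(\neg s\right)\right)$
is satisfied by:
  {s: False}


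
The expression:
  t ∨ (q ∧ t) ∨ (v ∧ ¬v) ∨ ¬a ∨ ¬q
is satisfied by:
  {t: True, q: False, a: False}
  {q: False, a: False, t: False}
  {a: True, t: True, q: False}
  {a: True, q: False, t: False}
  {t: True, q: True, a: False}
  {q: True, t: False, a: False}
  {a: True, q: True, t: True}


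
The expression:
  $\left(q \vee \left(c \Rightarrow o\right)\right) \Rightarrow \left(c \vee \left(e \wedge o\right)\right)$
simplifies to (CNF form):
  $\left(c \vee e\right) \wedge \left(c \vee o\right)$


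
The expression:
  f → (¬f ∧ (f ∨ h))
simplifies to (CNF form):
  ¬f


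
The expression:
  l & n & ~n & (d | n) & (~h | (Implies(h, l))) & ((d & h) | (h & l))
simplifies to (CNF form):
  False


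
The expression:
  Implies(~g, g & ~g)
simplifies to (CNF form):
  g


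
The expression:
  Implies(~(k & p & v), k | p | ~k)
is always true.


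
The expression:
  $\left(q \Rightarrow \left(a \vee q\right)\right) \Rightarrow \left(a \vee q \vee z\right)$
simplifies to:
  $a \vee q \vee z$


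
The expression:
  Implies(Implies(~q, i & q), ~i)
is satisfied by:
  {q: False, i: False}
  {i: True, q: False}
  {q: True, i: False}


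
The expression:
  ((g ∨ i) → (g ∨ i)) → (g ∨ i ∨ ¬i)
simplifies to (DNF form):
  True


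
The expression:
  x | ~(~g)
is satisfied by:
  {x: True, g: True}
  {x: True, g: False}
  {g: True, x: False}


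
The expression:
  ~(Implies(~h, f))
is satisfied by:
  {h: False, f: False}


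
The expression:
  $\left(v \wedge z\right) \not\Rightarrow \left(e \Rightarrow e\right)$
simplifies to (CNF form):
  $\text{False}$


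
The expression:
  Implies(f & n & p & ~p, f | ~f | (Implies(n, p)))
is always true.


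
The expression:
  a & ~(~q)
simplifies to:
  a & q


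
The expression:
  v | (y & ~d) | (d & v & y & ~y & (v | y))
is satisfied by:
  {y: True, v: True, d: False}
  {v: True, d: False, y: False}
  {y: True, v: True, d: True}
  {v: True, d: True, y: False}
  {y: True, d: False, v: False}


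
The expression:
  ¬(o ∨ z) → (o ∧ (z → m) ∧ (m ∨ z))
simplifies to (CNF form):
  o ∨ z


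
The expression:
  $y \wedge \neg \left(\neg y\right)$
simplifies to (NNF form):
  $y$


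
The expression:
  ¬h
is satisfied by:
  {h: False}


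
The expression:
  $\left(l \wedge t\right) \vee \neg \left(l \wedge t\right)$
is always true.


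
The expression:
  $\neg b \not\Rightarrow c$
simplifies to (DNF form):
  $\neg b \wedge \neg c$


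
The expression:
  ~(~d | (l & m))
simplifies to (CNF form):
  d & (~l | ~m)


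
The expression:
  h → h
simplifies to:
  True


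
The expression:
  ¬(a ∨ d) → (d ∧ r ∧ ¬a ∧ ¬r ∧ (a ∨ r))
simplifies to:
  a ∨ d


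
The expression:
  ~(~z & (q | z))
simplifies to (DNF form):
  z | ~q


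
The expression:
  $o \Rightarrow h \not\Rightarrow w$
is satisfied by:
  {h: True, w: False, o: False}
  {w: False, o: False, h: False}
  {h: True, w: True, o: False}
  {w: True, h: False, o: False}
  {o: True, h: True, w: False}


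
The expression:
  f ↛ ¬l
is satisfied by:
  {f: True, l: True}


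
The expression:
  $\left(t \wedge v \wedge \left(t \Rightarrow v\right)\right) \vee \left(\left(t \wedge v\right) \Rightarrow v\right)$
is always true.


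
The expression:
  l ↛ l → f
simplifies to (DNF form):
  True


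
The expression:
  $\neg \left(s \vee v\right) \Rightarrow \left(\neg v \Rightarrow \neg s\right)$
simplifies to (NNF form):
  $\text{True}$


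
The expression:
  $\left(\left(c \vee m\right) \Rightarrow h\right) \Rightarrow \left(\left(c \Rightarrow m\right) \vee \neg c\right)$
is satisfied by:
  {m: True, h: False, c: False}
  {h: False, c: False, m: False}
  {m: True, c: True, h: False}
  {c: True, h: False, m: False}
  {m: True, h: True, c: False}
  {h: True, m: False, c: False}
  {m: True, c: True, h: True}


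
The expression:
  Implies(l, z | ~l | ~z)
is always true.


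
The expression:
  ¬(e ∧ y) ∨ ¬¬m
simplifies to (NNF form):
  m ∨ ¬e ∨ ¬y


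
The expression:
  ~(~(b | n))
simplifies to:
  b | n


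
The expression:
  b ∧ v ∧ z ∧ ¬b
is never true.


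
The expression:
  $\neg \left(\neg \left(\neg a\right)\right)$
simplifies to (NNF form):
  $\neg a$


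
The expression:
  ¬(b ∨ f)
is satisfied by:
  {f: False, b: False}


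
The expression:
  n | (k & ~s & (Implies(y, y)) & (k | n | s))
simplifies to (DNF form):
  n | (k & ~s)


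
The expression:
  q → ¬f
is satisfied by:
  {q: False, f: False}
  {f: True, q: False}
  {q: True, f: False}


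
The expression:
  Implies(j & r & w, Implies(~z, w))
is always true.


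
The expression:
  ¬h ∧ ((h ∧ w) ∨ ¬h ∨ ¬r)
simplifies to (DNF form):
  ¬h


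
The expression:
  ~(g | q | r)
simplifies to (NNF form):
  ~g & ~q & ~r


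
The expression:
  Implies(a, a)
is always true.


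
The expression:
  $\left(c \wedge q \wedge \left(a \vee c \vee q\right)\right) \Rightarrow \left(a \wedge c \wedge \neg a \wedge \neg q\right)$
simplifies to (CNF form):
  $\neg c \vee \neg q$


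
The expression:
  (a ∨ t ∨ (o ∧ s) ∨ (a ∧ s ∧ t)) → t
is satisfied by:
  {t: True, s: False, o: False, a: False}
  {t: True, o: True, s: False, a: False}
  {t: True, s: True, o: False, a: False}
  {t: True, o: True, s: True, a: False}
  {a: True, t: True, s: False, o: False}
  {a: True, t: True, o: True, s: False}
  {a: True, t: True, s: True, o: False}
  {a: True, t: True, o: True, s: True}
  {a: False, s: False, o: False, t: False}
  {o: True, a: False, s: False, t: False}
  {s: True, a: False, o: False, t: False}


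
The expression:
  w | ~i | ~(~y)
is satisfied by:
  {y: True, w: True, i: False}
  {y: True, w: False, i: False}
  {w: True, y: False, i: False}
  {y: False, w: False, i: False}
  {y: True, i: True, w: True}
  {y: True, i: True, w: False}
  {i: True, w: True, y: False}


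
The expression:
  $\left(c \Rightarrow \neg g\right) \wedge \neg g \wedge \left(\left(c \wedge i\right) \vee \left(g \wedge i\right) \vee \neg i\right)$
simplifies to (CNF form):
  $\neg g \wedge \left(c \vee \neg i\right)$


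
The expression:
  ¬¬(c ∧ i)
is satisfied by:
  {c: True, i: True}


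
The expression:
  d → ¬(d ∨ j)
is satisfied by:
  {d: False}


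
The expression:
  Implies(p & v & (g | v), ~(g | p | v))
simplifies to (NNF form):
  ~p | ~v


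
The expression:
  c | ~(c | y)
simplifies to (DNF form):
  c | ~y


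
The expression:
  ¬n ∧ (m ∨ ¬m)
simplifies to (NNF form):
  ¬n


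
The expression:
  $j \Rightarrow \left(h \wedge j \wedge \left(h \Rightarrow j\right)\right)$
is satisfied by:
  {h: True, j: False}
  {j: False, h: False}
  {j: True, h: True}


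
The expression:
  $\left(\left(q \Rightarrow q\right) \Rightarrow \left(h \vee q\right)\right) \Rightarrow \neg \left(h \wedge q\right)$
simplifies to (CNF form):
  $\neg h \vee \neg q$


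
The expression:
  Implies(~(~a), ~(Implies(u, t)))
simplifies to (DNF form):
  ~a | (u & ~t)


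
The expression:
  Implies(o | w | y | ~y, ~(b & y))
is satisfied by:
  {y: False, b: False}
  {b: True, y: False}
  {y: True, b: False}


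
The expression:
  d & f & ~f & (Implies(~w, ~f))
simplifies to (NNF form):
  False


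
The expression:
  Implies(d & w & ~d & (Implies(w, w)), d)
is always true.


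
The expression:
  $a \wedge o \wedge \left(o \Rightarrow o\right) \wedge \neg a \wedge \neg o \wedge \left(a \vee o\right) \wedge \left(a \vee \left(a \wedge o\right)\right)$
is never true.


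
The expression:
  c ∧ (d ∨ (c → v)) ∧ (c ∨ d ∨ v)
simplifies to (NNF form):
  c ∧ (d ∨ v)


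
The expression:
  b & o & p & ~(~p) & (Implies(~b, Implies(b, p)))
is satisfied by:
  {p: True, b: True, o: True}


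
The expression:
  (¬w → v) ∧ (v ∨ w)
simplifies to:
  v ∨ w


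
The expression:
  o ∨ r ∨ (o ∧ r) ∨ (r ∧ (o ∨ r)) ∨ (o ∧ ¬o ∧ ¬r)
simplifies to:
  o ∨ r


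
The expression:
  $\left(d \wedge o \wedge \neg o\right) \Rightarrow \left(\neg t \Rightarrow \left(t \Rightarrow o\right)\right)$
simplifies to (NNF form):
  $\text{True}$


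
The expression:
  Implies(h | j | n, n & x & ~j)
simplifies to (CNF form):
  ~j & (n | ~h) & (x | ~n)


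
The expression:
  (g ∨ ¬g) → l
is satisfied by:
  {l: True}


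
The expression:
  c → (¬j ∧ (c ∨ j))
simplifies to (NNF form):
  ¬c ∨ ¬j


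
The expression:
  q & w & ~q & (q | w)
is never true.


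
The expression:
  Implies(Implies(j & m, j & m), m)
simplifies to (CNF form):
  m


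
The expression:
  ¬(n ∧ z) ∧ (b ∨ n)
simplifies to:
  (b ∧ ¬n) ∨ (n ∧ ¬z)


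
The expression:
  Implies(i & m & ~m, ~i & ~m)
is always true.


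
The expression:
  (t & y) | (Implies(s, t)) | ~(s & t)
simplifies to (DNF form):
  True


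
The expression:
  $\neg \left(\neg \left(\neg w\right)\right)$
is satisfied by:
  {w: False}


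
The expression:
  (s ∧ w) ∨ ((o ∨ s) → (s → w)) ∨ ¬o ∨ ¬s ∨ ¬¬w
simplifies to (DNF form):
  w ∨ ¬o ∨ ¬s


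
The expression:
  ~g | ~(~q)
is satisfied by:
  {q: True, g: False}
  {g: False, q: False}
  {g: True, q: True}


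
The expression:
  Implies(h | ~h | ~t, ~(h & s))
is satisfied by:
  {s: False, h: False}
  {h: True, s: False}
  {s: True, h: False}


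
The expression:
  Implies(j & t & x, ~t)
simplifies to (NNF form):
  ~j | ~t | ~x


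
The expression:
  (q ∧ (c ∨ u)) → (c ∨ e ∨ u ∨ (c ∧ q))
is always true.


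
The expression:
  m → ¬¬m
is always true.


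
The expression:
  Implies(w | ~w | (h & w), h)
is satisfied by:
  {h: True}


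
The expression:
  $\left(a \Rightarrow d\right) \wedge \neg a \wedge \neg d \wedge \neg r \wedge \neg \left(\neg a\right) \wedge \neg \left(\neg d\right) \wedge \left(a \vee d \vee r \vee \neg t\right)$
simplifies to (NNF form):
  $\text{False}$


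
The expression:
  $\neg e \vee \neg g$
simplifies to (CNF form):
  $\neg e \vee \neg g$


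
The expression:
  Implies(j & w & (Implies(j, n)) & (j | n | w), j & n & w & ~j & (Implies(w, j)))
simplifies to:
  ~j | ~n | ~w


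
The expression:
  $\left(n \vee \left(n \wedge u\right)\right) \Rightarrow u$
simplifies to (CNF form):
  $u \vee \neg n$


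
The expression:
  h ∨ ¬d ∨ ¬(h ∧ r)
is always true.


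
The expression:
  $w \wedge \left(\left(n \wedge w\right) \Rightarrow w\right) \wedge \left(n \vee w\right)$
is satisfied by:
  {w: True}


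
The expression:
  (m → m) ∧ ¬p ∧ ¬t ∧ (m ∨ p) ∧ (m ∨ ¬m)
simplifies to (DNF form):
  m ∧ ¬p ∧ ¬t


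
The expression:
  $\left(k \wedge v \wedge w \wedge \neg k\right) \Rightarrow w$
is always true.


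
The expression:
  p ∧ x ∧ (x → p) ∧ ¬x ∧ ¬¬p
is never true.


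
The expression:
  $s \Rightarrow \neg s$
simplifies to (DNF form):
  $\neg s$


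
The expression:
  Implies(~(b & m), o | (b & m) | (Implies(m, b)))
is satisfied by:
  {b: True, o: True, m: False}
  {b: True, m: False, o: False}
  {o: True, m: False, b: False}
  {o: False, m: False, b: False}
  {b: True, o: True, m: True}
  {b: True, m: True, o: False}
  {o: True, m: True, b: False}
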